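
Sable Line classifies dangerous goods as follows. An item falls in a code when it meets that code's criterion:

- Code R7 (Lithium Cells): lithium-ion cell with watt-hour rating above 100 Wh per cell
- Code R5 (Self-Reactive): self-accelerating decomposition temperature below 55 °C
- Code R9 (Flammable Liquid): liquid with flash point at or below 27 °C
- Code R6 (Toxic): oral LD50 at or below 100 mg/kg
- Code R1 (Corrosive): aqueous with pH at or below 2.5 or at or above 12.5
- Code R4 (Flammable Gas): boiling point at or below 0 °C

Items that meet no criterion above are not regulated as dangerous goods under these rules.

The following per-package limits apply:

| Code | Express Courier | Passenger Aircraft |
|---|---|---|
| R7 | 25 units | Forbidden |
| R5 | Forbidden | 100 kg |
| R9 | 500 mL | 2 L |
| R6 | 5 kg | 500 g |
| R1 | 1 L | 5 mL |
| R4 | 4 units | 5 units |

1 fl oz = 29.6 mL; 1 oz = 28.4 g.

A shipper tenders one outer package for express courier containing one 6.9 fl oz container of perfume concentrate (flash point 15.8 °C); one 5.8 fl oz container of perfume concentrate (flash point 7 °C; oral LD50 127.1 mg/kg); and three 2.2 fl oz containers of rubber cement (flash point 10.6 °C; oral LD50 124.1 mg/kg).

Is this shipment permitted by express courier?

No

With flash point 15.8 °C (≤ 27 °C), the perfume concentrate falls in Code R9.
Flash point 7 °C meets the Code R9 criterion (Flammable Liquid), so the perfume concentrate is Code R9.
Rubber cement: flash point 10.6 °C ≤ 27 °C → Code R9 (Flammable Liquid).
Total Code R9: (one 6.9 fl oz container = 204.24 mL) + (one 5.8 fl oz container = 171.68 mL) + (three 2.2 fl oz containers = 195.36 mL) = 571.28 mL.
571.28 mL > 500 mL (express courier limit, Code R9) — over the limit.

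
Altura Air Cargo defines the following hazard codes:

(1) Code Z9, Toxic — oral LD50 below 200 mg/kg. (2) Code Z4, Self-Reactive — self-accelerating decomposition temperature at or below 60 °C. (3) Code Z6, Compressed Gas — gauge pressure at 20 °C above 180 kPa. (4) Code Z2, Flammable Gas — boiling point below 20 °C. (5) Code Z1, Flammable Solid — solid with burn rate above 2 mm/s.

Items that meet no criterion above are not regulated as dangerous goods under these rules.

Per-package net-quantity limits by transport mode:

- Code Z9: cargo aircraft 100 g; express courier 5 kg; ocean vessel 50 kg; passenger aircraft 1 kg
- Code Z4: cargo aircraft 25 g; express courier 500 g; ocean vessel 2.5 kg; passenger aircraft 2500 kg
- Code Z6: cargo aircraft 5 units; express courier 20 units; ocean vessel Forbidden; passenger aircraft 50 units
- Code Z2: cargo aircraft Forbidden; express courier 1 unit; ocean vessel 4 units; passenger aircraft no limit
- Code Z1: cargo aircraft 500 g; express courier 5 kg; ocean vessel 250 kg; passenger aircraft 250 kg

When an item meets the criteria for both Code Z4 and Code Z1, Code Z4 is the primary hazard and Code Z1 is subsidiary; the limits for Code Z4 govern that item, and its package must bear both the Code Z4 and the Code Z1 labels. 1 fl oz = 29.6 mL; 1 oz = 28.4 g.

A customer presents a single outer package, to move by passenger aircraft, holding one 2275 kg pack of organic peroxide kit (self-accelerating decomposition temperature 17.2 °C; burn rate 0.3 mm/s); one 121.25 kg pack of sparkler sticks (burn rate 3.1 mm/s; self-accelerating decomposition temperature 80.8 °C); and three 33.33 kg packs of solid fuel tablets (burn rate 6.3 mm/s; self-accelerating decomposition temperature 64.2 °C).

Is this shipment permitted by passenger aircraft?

Organic peroxide kit: self-accelerating decomposition temperature 17.2 °C ≤ 60 °C → Code Z4 (Self-Reactive).
With burn rate 3.1 mm/s (> 2 mm/s), the sparkler sticks fall in Code Z1.
The solid fuel tablets have burn rate 6.3 mm/s, which is > 2 mm/s, so they are Code Z1 (Flammable Solid).
Total Code Z1: 121.25 kg + (three 33.33 kg packs = 99.99 kg) = 221.24 kg.
221.24 kg is within the passenger aircraft limit of 250 kg for Code Z1.
Code Z4 quantity: 2275 kg.
That is within the Code Z4 passenger aircraft limit of 2500 kg.
Every hazard code is within its passenger aircraft limit and no segregation rule is violated.

Yes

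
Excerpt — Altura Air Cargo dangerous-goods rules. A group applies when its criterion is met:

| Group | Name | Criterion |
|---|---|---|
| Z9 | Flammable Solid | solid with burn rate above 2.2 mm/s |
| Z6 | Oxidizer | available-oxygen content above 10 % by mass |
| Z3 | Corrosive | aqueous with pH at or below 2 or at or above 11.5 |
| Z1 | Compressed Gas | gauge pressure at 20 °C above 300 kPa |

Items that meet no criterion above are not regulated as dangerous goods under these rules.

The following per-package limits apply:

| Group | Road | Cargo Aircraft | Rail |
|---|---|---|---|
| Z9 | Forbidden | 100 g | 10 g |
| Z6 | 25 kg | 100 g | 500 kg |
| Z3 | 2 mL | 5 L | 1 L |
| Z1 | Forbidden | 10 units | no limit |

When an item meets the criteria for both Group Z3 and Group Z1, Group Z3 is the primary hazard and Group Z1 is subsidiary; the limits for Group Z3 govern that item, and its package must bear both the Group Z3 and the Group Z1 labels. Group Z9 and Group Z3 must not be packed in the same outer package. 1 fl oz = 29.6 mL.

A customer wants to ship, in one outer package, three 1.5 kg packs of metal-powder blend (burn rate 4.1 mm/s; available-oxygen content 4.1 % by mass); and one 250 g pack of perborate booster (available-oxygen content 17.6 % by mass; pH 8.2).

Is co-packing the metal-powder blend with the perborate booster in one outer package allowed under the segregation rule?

With burn rate 4.1 mm/s (> 2.2 mm/s), the metal-powder blend falls in Group Z9.
Perborate booster: available-oxygen content 17.6 % by mass > 10 % by mass → Group Z6 (Oxidizer).
No segregation rule bars Group Z9 with Group Z6.

Yes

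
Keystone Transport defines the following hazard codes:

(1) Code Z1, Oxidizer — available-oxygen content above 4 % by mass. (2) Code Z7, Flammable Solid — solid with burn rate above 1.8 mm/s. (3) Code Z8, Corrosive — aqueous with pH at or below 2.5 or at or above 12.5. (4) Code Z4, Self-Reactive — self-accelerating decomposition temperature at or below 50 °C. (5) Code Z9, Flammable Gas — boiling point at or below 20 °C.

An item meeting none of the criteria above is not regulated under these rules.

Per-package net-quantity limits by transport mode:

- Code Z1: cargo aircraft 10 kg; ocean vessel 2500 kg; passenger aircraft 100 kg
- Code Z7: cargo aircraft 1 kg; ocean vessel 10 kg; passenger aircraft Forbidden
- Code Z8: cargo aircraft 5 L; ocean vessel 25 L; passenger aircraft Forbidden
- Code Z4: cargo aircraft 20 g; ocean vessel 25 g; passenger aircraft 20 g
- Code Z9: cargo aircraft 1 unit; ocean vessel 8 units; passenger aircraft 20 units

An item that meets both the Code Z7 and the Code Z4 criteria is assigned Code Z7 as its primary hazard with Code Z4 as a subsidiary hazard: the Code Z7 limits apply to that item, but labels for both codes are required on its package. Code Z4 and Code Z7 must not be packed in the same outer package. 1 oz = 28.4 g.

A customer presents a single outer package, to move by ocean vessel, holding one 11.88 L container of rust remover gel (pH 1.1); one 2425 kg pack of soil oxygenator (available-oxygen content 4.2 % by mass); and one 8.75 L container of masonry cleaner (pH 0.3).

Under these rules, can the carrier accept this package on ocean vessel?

pH 1.1 meets the Code Z8 criterion (Corrosive), so the rust remover gel is Code Z8.
Available-oxygen content 4.2 % by mass meets the Code Z1 criterion (Oxidizer), so the soil oxygenator is Code Z1.
Masonry cleaner: pH 0.3 ≤ 2.5 → Code Z8 (Corrosive).
Total Code Z8: 11.88 L + 8.75 L = 20.63 L.
That is within the Code Z8 ocean vessel limit of 25 L.
Code Z1 quantity: 2425 kg.
2425 kg ≤ 2500 kg (ocean vessel limit, Code Z1) — within limit.
The segregation rule (Code Z4 with Code Z7) does not apply to Code Z8 with Code Z1.
Every hazard code is within its ocean vessel limit and no segregation rule is violated.

Yes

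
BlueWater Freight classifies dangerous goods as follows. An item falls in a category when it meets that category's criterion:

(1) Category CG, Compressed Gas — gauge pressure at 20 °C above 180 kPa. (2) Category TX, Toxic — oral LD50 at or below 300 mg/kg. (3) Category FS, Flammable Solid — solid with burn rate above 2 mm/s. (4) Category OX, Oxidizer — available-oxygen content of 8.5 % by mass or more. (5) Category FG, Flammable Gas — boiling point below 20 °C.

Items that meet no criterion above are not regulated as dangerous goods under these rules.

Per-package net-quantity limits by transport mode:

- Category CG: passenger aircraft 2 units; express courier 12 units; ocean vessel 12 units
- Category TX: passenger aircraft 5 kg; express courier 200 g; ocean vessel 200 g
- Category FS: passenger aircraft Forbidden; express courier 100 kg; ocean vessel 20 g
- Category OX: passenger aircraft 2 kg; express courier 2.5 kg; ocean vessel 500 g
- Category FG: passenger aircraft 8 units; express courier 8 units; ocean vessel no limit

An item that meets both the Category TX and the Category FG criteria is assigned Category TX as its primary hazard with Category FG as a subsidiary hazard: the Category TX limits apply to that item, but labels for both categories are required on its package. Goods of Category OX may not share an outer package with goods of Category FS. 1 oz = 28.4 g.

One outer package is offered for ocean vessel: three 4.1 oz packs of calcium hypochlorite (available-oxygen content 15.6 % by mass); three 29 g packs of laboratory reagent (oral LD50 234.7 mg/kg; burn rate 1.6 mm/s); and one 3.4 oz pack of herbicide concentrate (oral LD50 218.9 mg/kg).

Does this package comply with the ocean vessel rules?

The calcium hypochlorite has available-oxygen content 15.6 % by mass, which is ≥ 8.5 % by mass, so it is Category OX (Oxidizer).
Oral LD50 234.7 mg/kg meets the Category TX criterion (Toxic), so the laboratory reagent is Category TX.
With oral LD50 218.9 mg/kg (≤ 300 mg/kg), the herbicide concentrate falls in Category TX.
Category OX quantity: three 4.1 oz packs = 349.32 g.
349.32 g ≤ 500 g (ocean vessel limit, Category OX) — within limit.
Category TX net quantity: (three 29 g packs = 87 g) + (one 3.4 oz pack = 96.56 g) = 183.56 g.
That is within the Category TX ocean vessel limit of 200 g.
The segregation rule (Category OX with Category FS) does not apply to Category OX with Category TX.
Every hazard category is within its ocean vessel limit and no segregation rule is violated.

Yes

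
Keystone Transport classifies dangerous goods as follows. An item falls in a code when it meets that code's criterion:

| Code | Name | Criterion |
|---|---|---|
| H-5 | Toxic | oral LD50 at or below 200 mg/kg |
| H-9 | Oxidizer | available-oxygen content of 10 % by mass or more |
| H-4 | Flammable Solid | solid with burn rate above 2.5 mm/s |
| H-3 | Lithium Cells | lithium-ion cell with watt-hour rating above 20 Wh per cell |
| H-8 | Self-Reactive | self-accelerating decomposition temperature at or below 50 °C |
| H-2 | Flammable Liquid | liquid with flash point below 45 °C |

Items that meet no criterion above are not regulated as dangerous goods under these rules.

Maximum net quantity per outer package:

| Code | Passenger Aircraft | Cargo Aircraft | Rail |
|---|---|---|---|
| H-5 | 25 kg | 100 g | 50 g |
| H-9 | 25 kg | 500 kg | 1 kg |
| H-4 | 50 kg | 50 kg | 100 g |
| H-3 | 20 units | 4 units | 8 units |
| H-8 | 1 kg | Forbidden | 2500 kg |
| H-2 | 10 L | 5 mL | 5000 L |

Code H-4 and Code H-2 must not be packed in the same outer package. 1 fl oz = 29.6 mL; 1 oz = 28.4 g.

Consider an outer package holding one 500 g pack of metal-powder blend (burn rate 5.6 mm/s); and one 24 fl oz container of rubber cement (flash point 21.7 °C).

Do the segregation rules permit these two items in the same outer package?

The metal-powder blend has burn rate 5.6 mm/s, which is > 2.5 mm/s, so it is Code H-4 (Flammable Solid).
Flash point 21.7 °C meets the Code H-2 criterion (Flammable Liquid), so the rubber cement is Code H-2.
Code H-4 and Code H-2 may not share an outer package.

No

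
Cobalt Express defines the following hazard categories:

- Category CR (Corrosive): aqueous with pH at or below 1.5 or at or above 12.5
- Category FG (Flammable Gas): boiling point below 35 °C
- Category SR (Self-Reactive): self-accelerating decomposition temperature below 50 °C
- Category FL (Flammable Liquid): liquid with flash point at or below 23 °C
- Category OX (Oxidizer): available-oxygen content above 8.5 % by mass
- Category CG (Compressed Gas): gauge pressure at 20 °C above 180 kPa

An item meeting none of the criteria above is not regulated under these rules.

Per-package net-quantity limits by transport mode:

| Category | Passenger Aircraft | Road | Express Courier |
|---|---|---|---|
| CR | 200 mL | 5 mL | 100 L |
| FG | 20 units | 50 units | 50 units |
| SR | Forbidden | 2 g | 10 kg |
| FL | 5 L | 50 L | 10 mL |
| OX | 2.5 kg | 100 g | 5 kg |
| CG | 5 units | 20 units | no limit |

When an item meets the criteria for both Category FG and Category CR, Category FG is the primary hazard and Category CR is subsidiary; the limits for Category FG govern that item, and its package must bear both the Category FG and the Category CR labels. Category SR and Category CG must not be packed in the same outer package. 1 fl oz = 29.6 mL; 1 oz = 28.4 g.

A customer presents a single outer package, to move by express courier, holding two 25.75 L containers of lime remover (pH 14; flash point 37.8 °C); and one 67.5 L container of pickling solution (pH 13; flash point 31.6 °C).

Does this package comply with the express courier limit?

With pH 14 (≥ 12.5), the lime remover falls in Category CR.
With pH 13 (≥ 12.5), the pickling solution falls in Category CR.
Category CR net quantity: (two 25.75 L containers = 51.5 L) + 67.5 L = 119 L.
119 L exceeds the express courier limit of 100 L for Category CR.

No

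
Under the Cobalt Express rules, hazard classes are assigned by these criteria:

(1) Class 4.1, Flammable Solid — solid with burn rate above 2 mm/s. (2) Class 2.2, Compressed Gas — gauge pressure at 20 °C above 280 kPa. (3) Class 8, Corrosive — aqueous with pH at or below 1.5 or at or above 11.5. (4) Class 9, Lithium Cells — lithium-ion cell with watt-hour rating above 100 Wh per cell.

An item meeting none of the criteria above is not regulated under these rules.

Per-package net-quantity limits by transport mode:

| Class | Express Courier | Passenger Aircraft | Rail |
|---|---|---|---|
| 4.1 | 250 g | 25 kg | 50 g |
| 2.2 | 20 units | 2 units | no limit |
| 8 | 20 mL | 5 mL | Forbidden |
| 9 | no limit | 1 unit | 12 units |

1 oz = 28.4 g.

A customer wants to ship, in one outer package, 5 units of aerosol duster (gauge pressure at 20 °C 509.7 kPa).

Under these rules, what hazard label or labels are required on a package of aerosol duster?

With gauge pressure at 20 °C 509.7 kPa (> 280 kPa), the aerosol duster falls in Class 2.2.
Only the Class 2.2 label is required.

Class 2.2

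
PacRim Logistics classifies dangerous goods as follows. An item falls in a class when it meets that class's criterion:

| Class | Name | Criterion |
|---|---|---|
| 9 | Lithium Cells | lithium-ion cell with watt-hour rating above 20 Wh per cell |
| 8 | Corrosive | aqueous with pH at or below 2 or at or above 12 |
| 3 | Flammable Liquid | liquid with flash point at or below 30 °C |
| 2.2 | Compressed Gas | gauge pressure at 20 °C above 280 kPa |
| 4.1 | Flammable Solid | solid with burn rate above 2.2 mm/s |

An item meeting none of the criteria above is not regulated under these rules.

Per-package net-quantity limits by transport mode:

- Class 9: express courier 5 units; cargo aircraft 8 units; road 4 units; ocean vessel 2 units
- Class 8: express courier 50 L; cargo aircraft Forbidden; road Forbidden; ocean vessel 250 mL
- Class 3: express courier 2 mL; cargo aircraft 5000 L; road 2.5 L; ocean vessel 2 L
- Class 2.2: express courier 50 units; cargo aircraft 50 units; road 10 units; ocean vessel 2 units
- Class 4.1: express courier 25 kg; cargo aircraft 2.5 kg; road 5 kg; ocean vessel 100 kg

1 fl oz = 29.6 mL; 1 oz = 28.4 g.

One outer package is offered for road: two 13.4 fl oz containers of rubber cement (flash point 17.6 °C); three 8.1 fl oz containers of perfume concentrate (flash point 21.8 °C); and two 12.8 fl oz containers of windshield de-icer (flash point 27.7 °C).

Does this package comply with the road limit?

Yes

Flash point 17.6 °C meets the Class 3 criterion (Flammable Liquid), so the rubber cement is Class 3.
Perfume concentrate: flash point 21.8 °C ≤ 30 °C → Class 3 (Flammable Liquid).
The windshield de-icer has flash point 27.7 °C, which is ≤ 30 °C, so it is Class 3 (Flammable Liquid).
Total Class 3: (two 13.4 fl oz containers = 793.28 mL) + (three 8.1 fl oz containers = 719.28 mL) + (two 12.8 fl oz containers = 757.76 mL) = 2270.32 mL.
2270.32 mL is within the road limit of 2.5 L for Class 3.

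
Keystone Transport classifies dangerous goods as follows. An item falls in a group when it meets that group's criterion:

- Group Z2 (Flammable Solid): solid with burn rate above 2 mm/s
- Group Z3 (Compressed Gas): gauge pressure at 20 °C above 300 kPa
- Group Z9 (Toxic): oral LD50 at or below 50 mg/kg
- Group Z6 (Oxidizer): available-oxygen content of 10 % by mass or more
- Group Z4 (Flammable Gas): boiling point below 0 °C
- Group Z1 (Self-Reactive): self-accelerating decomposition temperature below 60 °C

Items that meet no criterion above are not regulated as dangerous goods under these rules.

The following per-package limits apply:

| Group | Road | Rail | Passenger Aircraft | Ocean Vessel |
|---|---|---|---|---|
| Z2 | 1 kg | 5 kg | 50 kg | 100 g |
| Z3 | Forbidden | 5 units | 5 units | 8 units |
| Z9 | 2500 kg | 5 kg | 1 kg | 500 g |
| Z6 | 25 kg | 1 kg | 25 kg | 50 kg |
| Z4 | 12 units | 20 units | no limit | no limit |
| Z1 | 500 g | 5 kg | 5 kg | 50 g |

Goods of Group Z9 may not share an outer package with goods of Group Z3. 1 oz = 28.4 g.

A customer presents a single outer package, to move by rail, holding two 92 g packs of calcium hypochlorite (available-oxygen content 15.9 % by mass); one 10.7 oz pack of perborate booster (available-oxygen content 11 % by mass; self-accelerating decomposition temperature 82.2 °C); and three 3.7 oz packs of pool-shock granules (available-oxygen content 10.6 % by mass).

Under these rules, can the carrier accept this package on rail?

With available-oxygen content 15.9 % by mass (≥ 10 % by mass), the calcium hypochlorite falls in Group Z6.
With available-oxygen content 11 % by mass (≥ 10 % by mass), the perborate booster falls in Group Z6.
The pool-shock granules have available-oxygen content 10.6 % by mass, which is ≥ 10 % by mass, so they are Group Z6 (Oxidizer).
Total Group Z6: (two 92 g packs = 184 g) + (one 10.7 oz pack = 303.88 g) + (three 3.7 oz packs = 315.24 g) = 803.12 g.
803.12 g is within the rail limit of 1 kg for Group Z6.

Yes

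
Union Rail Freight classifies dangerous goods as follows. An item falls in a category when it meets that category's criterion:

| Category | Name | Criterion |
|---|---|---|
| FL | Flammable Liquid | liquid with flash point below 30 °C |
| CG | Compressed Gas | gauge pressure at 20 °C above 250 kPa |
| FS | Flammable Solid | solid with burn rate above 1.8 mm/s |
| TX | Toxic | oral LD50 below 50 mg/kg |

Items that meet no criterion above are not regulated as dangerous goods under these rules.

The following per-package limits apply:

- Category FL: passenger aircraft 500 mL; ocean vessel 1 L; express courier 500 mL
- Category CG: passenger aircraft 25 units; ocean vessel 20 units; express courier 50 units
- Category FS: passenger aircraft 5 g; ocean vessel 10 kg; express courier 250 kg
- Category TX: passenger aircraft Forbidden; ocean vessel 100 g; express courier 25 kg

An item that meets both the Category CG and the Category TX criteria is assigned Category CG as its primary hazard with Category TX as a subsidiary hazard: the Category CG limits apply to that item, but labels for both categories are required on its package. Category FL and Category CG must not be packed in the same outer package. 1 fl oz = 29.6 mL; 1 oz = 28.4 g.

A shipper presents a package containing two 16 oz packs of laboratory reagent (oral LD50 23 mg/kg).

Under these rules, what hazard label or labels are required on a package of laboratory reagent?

With oral LD50 23 mg/kg (< 50 mg/kg), the laboratory reagent falls in Category TX.
Only the Category TX label is required.

Category TX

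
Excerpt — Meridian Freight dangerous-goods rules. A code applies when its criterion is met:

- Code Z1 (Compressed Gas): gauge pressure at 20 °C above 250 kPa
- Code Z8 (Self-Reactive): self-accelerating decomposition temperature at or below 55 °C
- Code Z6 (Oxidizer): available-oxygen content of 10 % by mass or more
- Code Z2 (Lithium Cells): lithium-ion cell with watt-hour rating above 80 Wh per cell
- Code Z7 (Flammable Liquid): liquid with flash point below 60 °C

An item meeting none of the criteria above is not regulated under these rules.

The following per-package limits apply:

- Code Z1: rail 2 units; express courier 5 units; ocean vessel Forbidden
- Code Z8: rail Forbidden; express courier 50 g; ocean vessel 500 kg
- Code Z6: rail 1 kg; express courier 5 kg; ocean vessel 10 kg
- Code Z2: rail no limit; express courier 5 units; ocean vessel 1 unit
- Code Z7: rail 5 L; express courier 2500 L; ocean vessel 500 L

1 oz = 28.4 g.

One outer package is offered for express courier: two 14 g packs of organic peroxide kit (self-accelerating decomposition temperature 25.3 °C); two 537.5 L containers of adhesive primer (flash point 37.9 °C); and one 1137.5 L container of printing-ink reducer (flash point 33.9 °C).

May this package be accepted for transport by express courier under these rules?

Yes

The organic peroxide kit has self-accelerating decomposition temperature 25.3 °C, which is ≤ 55 °C, so it is Code Z8 (Self-Reactive).
Flash point 37.9 °C meets the Code Z7 criterion (Flammable Liquid), so the adhesive primer is Code Z7.
Printing-ink reducer: flash point 33.9 °C < 60 °C → Code Z7 (Flammable Liquid).
Total Code Z7: (two 537.5 L containers = 1075 L) + 1137.5 L = 2212.5 L.
2212.5 L ≤ 2500 L (express courier limit, Code Z7) — within limit.
Code Z8 quantity: two 14 g packs = 28 g.
28 g ≤ 50 g (express courier limit, Code Z8) — within limit.
Every hazard code is within its express courier limit and no segregation rule is violated.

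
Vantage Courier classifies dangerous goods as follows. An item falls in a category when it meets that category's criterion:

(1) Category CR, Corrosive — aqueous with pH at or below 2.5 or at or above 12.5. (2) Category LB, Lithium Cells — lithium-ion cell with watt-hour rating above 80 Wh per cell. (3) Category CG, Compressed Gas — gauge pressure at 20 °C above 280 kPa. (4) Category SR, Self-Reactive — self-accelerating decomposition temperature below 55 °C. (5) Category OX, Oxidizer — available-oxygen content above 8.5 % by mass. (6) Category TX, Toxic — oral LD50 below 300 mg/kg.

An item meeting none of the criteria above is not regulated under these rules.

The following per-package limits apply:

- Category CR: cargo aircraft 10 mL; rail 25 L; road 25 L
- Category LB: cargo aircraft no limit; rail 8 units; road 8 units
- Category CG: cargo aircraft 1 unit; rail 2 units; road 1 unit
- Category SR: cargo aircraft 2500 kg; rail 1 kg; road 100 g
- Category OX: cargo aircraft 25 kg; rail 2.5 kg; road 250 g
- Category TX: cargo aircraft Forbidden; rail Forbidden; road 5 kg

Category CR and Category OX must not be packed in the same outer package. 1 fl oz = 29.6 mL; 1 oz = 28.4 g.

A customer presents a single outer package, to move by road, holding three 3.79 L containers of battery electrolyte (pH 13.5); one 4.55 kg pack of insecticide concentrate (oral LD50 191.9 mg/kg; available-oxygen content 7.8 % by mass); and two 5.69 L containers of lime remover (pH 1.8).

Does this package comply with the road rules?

Yes

The battery electrolyte has pH 13.5, which is ≥ 12.5, so it is Category CR (Corrosive).
Insecticide concentrate: oral LD50 191.9 mg/kg < 300 mg/kg → Category TX (Toxic).
The lime remover has pH 1.8, which is ≤ 2.5, so it is Category CR (Corrosive).
Total Category CR: (three 3.79 L containers = 11.37 L) + (two 5.69 L containers = 11.38 L) = 22.75 L.
22.75 L ≤ 25 L (road limit, Category CR) — within limit.
Category TX quantity: 4.55 kg.
4.55 kg ≤ 5 kg (road limit, Category TX) — within limit.
The segregation rule (Category CR with Category OX) does not apply to Category CR with Category TX.
Every hazard category is within its road limit and no segregation rule is violated.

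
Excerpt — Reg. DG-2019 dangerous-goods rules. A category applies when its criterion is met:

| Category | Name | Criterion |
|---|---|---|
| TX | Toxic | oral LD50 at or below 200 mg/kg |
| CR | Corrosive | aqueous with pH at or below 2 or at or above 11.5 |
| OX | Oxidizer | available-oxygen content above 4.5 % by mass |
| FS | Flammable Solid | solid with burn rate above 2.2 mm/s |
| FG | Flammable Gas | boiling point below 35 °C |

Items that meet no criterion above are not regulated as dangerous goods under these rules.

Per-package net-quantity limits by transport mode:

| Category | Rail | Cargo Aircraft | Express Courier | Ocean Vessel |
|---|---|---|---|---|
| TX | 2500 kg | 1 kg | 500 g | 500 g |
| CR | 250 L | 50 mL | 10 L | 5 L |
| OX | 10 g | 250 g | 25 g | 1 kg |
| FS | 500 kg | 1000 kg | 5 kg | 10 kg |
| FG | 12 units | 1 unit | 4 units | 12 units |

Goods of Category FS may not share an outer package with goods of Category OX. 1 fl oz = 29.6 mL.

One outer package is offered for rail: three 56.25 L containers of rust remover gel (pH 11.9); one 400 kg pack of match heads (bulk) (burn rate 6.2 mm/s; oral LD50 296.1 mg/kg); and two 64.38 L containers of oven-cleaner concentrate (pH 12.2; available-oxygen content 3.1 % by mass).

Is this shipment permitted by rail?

pH 11.9 meets the Category CR criterion (Corrosive), so the rust remover gel is Category CR.
Burn rate 6.2 mm/s meets the Category FS criterion (Flammable Solid), so the match heads (bulk) are Category FS.
The oven-cleaner concentrate has pH 12.2, which is ≥ 11.5, so it is Category CR (Corrosive).
Total Category CR: (three 56.25 L containers = 168.75 L) + (two 64.38 L containers = 128.76 L) = 297.51 L.
297.51 L > 250 L (rail limit, Category CR) — over the limit.
Category FS quantity: 400 kg.
400 kg ≤ 500 kg (rail limit, Category FS) — within limit.
The segregation rule (Category FS with Category OX) does not apply to Category CR with Category FS.

No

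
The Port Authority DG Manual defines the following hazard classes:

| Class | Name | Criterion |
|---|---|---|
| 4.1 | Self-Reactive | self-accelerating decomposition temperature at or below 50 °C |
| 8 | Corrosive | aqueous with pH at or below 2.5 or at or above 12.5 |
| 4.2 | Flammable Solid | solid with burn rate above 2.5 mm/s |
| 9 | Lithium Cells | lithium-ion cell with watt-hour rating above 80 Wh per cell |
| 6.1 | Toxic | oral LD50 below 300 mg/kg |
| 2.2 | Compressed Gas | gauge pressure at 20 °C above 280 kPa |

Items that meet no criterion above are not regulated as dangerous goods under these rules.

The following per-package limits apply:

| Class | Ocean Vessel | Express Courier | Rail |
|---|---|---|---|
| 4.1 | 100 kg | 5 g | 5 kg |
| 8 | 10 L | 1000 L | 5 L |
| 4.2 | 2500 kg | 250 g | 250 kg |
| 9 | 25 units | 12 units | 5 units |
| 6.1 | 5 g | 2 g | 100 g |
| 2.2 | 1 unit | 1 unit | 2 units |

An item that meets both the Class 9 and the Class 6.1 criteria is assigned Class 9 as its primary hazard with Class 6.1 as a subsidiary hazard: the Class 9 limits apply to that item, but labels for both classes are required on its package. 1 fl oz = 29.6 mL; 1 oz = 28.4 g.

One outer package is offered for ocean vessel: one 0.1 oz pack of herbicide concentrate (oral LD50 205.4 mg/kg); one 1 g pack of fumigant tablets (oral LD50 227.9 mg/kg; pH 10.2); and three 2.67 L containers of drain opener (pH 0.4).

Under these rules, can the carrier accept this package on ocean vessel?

Yes

Oral LD50 205.4 mg/kg meets the Class 6.1 criterion (Toxic), so the herbicide concentrate is Class 6.1.
Fumigant tablets: oral LD50 227.9 mg/kg < 300 mg/kg → Class 6.1 (Toxic).
pH 0.4 meets the Class 8 criterion (Corrosive), so the drain opener is Class 8.
Class 6.1 net quantity: (one 0.1 oz pack = 2.84 g) + 1 g = 3.84 g.
3.84 g ≤ 5 g (ocean vessel limit, Class 6.1) — within limit.
Class 8 quantity: three 2.67 L containers = 8.01 L.
8.01 L ≤ 10 L (ocean vessel limit, Class 8) — within limit.
Every hazard class is within its ocean vessel limit and no segregation rule is violated.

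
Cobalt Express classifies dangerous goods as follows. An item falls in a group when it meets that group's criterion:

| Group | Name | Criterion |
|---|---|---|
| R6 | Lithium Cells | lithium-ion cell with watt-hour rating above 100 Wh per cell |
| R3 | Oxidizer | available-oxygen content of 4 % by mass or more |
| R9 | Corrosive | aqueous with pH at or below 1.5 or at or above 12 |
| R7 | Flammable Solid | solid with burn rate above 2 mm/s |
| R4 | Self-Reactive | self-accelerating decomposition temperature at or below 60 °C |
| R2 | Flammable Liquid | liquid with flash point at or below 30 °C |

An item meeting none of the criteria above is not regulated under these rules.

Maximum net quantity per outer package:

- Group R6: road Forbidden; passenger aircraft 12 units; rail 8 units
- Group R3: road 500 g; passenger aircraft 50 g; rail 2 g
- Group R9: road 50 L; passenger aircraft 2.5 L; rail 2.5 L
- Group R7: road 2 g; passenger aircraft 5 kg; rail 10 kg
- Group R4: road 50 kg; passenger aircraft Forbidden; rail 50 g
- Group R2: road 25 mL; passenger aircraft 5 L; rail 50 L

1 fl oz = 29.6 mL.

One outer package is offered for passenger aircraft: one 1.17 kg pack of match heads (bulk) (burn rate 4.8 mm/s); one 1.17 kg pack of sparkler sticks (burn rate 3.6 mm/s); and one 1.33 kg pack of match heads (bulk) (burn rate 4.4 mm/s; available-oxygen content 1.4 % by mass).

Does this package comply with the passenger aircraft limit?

Yes

Burn rate 4.8 mm/s meets the Group R7 criterion (Flammable Solid), so the match heads (bulk) are Group R7.
Burn rate 3.6 mm/s meets the Group R7 criterion (Flammable Solid), so the sparkler sticks are Group R7.
Match heads (bulk): burn rate 4.4 mm/s > 2 mm/s → Group R7 (Flammable Solid).
Total Group R7: 1.17 kg + 1.17 kg + 1.33 kg = 3.67 kg.
That is within the Group R7 passenger aircraft limit of 5 kg.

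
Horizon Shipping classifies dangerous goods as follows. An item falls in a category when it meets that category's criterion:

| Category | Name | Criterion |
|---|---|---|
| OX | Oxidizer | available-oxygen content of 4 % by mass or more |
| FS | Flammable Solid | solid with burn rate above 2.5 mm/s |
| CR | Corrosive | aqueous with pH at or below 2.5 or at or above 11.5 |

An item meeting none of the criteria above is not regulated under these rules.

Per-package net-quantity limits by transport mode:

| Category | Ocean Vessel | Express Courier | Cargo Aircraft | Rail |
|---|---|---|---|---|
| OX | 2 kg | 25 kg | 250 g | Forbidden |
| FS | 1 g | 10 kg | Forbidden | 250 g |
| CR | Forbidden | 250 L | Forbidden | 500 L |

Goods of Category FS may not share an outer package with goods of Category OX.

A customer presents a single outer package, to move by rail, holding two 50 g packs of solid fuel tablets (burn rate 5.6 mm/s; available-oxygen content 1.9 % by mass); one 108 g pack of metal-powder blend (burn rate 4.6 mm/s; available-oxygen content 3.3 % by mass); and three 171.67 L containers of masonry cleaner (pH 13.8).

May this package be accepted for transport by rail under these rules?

No

With burn rate 5.6 mm/s (> 2.5 mm/s), the solid fuel tablets fall in Category FS.
Burn rate 4.6 mm/s meets the Category FS criterion (Flammable Solid), so the metal-powder blend is Category FS.
With pH 13.8 (≥ 11.5), the masonry cleaner falls in Category CR.
Category FS net quantity: (two 50 g packs = 100 g) + 108 g = 208 g.
208 g ≤ 250 g (rail limit, Category FS) — within limit.
Category CR quantity: three 171.67 L containers = 515.01 L.
515.01 L > 500 L (rail limit, Category CR) — over the limit.
The segregation rule (Category FS with Category OX) does not apply to Category FS with Category CR.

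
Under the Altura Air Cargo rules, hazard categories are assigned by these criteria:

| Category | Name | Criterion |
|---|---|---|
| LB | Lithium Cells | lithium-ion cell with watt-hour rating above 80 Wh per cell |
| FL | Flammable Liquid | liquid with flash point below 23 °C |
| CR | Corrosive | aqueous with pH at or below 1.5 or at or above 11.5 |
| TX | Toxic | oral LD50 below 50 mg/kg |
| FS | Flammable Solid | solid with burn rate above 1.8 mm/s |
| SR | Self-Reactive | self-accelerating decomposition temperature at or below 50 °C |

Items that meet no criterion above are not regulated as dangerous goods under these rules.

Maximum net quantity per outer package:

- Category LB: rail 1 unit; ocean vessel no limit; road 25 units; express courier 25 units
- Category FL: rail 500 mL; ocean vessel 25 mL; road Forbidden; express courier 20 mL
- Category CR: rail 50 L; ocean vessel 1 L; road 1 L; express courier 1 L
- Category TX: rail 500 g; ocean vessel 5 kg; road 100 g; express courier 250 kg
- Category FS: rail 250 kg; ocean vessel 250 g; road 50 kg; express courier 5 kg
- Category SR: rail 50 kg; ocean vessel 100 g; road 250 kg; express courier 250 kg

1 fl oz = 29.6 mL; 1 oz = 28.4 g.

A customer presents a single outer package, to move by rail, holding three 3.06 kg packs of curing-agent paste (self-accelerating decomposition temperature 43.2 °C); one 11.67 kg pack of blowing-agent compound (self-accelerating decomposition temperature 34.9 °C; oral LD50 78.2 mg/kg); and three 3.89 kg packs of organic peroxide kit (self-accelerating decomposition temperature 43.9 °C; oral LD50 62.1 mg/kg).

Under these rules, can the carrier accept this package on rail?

Yes

The curing-agent paste has self-accelerating decomposition temperature 43.2 °C, which is ≤ 50 °C, so it is Category SR (Self-Reactive).
The blowing-agent compound has self-accelerating decomposition temperature 34.9 °C, which is ≤ 50 °C, so it is Category SR (Self-Reactive).
Organic peroxide kit: self-accelerating decomposition temperature 43.9 °C ≤ 50 °C → Category SR (Self-Reactive).
Total Category SR: (three 3.06 kg packs = 9.18 kg) + 11.67 kg + (three 3.89 kg packs = 11.67 kg) = 32.52 kg.
That is within the Category SR rail limit of 50 kg.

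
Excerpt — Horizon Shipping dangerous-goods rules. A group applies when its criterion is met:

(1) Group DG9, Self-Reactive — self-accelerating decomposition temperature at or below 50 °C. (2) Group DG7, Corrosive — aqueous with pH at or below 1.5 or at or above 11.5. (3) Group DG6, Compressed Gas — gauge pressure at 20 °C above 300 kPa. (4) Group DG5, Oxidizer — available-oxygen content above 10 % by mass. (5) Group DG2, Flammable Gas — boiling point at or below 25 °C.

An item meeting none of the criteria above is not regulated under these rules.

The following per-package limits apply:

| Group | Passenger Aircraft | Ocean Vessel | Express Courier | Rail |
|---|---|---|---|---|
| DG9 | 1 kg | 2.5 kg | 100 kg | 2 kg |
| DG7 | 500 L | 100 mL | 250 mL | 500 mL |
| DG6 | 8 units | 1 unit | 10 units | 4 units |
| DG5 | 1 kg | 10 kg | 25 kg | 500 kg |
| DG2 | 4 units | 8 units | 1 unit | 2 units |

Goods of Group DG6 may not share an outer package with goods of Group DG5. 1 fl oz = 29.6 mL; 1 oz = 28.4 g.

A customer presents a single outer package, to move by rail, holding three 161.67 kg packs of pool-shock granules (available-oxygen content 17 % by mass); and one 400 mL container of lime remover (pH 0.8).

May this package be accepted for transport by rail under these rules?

Yes

Available-oxygen content 17 % by mass meets the Group DG5 criterion (Oxidizer), so the pool-shock granules are Group DG5.
The lime remover has pH 0.8, which is ≤ 1.5, so it is Group DG7 (Corrosive).
Group DG5 quantity: three 161.67 kg packs = 485.01 kg.
485.01 kg is within the rail limit of 500 kg for Group DG5.
Group DG7 quantity: 400 mL.
400 mL ≤ 500 mL (rail limit, Group DG7) — within limit.
The segregation rule (Group DG6 with Group DG5) does not apply to Group DG5 with Group DG7.
Every hazard group is within its rail limit and no segregation rule is violated.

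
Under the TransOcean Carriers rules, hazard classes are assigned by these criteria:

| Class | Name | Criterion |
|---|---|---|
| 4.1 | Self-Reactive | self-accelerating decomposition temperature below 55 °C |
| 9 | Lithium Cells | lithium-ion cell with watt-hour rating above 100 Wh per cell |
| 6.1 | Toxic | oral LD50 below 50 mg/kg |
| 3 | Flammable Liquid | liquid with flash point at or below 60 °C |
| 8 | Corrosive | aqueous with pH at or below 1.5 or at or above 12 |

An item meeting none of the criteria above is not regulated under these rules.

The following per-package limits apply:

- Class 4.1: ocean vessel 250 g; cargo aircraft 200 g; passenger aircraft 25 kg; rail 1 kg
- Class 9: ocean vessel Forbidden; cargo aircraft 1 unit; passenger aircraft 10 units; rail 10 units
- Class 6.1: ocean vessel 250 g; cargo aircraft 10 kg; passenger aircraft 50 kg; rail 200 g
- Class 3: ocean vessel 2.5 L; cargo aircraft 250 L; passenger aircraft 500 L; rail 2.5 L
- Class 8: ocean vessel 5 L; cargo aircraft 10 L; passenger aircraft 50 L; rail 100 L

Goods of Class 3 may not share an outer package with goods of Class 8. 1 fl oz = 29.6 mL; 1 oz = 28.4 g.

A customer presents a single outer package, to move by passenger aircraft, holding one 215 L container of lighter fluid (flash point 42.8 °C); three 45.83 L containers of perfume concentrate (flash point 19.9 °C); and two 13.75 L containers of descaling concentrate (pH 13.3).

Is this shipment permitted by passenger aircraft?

The lighter fluid has flash point 42.8 °C, which is ≤ 60 °C, so it is Class 3 (Flammable Liquid).
The perfume concentrate has flash point 19.9 °C, which is ≤ 60 °C, so it is Class 3 (Flammable Liquid).
With pH 13.3 (≥ 12), the descaling concentrate falls in Class 8.
Total Class 3: 215 L + (three 45.83 L containers = 137.49 L) = 352.49 L.
352.49 L is within the passenger aircraft limit of 500 L for Class 3.
Class 8 quantity: two 13.75 L containers = 27.5 L.
27.5 L ≤ 50 L (passenger aircraft limit, Class 8) — within limit.
Class 3 and Class 8 may not share an outer package.

No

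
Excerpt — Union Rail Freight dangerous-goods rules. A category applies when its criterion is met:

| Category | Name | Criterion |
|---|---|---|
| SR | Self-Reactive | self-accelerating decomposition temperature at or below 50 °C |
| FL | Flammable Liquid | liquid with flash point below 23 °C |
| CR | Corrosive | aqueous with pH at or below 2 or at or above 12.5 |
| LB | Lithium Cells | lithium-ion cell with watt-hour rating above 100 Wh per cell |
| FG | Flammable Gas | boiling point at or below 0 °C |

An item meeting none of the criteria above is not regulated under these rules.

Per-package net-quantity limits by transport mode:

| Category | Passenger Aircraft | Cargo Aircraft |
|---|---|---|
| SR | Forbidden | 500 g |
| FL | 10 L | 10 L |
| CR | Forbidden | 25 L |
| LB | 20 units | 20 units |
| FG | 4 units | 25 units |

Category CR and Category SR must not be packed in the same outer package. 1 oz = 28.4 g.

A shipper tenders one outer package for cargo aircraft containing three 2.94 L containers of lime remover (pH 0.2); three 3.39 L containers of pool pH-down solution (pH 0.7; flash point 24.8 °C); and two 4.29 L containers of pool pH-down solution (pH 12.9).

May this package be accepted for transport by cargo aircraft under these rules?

pH 0.2 meets the Category CR criterion (Corrosive), so the lime remover is Category CR.
Pool pH-down solution: pH 0.7 ≤ 2 → Category CR (Corrosive).
pH 12.9 meets the Category CR criterion (Corrosive), so the pool pH-down solution is Category CR.
Category CR net quantity: (three 2.94 L containers = 8.82 L) + (three 3.39 L containers = 10.17 L) + (two 4.29 L containers = 8.58 L) = 27.57 L.
27.57 L > 25 L (cargo aircraft limit, Category CR) — over the limit.

No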